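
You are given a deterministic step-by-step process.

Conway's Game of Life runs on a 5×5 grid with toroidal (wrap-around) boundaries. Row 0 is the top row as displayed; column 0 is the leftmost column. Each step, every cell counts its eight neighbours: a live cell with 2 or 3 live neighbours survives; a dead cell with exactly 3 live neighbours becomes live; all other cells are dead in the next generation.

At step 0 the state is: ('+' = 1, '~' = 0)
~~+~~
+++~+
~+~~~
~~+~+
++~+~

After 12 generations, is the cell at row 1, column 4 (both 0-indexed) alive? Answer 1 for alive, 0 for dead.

[0] ~~+~~
+++~+
~+~~~
~~+~+
++~+~
[1] ~~~~~
+~++~
~~~~+
~~+++
++~++
[2] ~~~~~
~~~++
++~~~
~++~~
++~~~
[3] +~~~+
+~~~+
++~++
~~+~~
+++~~
[4] ~~~+~
~~~~~
~+++~
~~~~~
+~+++
[5] ~~++~
~~~+~
~~+~~
+~~~~
~~+++
[6] ~~~~~
~~~+~
~~~~~
~++~+
~++~+
[7] ~~++~
~~~~~
~~++~
~++~~
~++~~
[8] ~+++~
~~~~~
~+++~
~~~~~
~~~~~
[9] ~~+~~
~~~~~
~~+~~
~~+~~
~~+~~
[10] ~~~~~
~~~~~
~~~~~
~+++~
~+++~
[11] ~~+~~
~~~~~
~~+~~
~+~+~
~+~+~
[12] ~~+~~
~~~~~
~~+~~
~+~+~
~+~+~

0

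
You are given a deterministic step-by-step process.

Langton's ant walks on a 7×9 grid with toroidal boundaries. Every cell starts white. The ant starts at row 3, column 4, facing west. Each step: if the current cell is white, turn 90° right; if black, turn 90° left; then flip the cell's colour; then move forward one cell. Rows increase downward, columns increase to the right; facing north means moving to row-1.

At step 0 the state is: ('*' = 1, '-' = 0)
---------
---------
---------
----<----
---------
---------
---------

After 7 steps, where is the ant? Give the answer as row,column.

3,3

t=0: ---------
---------
---------
----<----
---------
---------
---------
t=1: ---------
---------
----^----
----*----
---------
---------
---------
t=2: ---------
---------
----*>---
----*----
---------
---------
---------
t=3: ---------
---------
----**---
----*v---
---------
---------
---------
t=4: ---------
---------
----**---
----<*---
---------
---------
---------
t=5: ---------
---------
----**---
-----*---
----v----
---------
---------
t=6: ---------
---------
----**---
-----*---
---<*----
---------
---------
t=7: ---------
---------
----**---
---^-*---
---**----
---------
---------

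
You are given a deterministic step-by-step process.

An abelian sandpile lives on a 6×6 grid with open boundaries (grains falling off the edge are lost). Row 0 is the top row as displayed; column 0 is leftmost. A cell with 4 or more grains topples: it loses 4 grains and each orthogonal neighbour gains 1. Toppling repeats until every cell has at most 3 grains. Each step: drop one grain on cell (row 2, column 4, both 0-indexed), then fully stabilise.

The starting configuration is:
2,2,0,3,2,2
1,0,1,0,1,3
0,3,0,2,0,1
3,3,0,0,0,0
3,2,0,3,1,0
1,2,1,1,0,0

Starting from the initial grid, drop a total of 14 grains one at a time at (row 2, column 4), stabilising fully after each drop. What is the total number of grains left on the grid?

k=0  2,2,0,3,2,2
1,0,1,0,1,3
0,3,0,2,0,1
3,3,0,0,0,0
3,2,0,3,1,0
1,2,1,1,0,0
k=1  2,2,0,3,2,2
1,0,1,0,1,3
0,3,0,2,1,1
3,3,0,0,0,0
3,2,0,3,1,0
1,2,1,1,0,0
k=2  2,2,0,3,2,2
1,0,1,0,1,3
0,3,0,2,2,1
3,3,0,0,0,0
3,2,0,3,1,0
1,2,1,1,0,0
k=3  2,2,0,3,2,2
1,0,1,0,1,3
0,3,0,2,3,1
3,3,0,0,0,0
3,2,0,3,1,0
1,2,1,1,0,0
k=4  2,2,0,3,2,2
1,0,1,0,2,3
0,3,0,3,0,2
3,3,0,0,1,0
3,2,0,3,1,0
1,2,1,1,0,0
k=5  2,2,0,3,2,2
1,0,1,0,2,3
0,3,0,3,1,2
3,3,0,0,1,0
3,2,0,3,1,0
1,2,1,1,0,0
k=6  2,2,0,3,2,2
1,0,1,0,2,3
0,3,0,3,2,2
3,3,0,0,1,0
3,2,0,3,1,0
1,2,1,1,0,0
k=7  2,2,0,3,2,2
1,0,1,0,2,3
0,3,0,3,3,2
3,3,0,0,1,0
3,2,0,3,1,0
1,2,1,1,0,0
k=8  2,2,0,3,2,2
1,0,1,1,3,3
0,3,1,0,1,3
3,3,0,1,2,0
3,2,0,3,1,0
1,2,1,1,0,0
k=9  2,2,0,3,2,2
1,0,1,1,3,3
0,3,1,0,2,3
3,3,0,1,2,0
3,2,0,3,1,0
1,2,1,1,0,0
k=10  2,2,0,3,2,2
1,0,1,1,3,3
0,3,1,0,3,3
3,3,0,1,2,0
3,2,0,3,1,0
1,2,1,1,0,0
k=11  2,2,0,3,3,3
1,0,1,2,1,1
0,3,1,1,2,1
3,3,0,1,3,1
3,2,0,3,1,0
1,2,1,1,0,0
k=12  2,2,0,3,3,3
1,0,1,2,1,1
0,3,1,1,3,1
3,3,0,1,3,1
3,2,0,3,1,0
1,2,1,1,0,0
k=13  2,2,0,3,3,3
1,0,1,2,2,1
0,3,1,2,1,2
3,3,0,2,0,2
3,2,0,3,2,0
1,2,1,1,0,0
k=14  2,2,0,3,3,3
1,0,1,2,2,1
0,3,1,2,2,2
3,3,0,2,0,2
3,2,0,3,2,0
1,2,1,1,0,0

55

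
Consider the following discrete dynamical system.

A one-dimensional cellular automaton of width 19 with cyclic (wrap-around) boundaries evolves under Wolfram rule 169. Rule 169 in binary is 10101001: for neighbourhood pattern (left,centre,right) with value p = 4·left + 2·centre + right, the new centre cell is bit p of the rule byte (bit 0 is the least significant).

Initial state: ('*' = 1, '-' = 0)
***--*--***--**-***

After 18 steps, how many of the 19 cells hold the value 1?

t=0: ***--*--***--**-***
t=1: **------**---*-****
t=2: *--****-*--*--*****
t=3: ---***-*------*****
t=4: -*-**-*--****-****-
t=5: --**-*---***-****--
t=6: *-*-*--*-**-****--*
t=7: -*-*----**-****---*
t=8: *-*--**-*-****--*--
t=9: -*---*-*-****------
t=10: ---*--*-****--*****
t=11: -*-----****---****-
t=12: ---***-***--*-***--
t=13: **-**-***----***--*
t=14: *-**-***--**-**---*
t=15: -**-***---*-**--*-*
t=16: **-***--*--**----*-
t=17: *-***------*--**--*
t=18: -***--****----*---*

9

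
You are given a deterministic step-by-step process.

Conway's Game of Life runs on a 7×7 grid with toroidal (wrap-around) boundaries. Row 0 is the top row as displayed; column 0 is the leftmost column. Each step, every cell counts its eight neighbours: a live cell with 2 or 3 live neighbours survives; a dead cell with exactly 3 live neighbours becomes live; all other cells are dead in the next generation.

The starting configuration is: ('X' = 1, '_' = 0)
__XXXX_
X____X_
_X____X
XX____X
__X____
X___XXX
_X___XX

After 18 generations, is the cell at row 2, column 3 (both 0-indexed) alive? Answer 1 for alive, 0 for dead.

1

step 0: __XXXX_
X____X_
_X____X
XX____X
__X____
X___XXX
_X___XX
step 1: XXXX___
XXXX_X_
_X___X_
_XX___X
_______
XX__X__
_XX____
step 2: ____X_X
___X___
___XXX_
XXX____
__X____
XXX____
_______
step 3: _______
___X___
_X_XX__
_XX_X__
___X___
_XX____
XX_____
step 4: _______
__XXX__
_X__X__
_X__X__
___X___
XXX____
XXX____
step 5: _______
__XXX__
_X__XX_
__XXX__
X__X___
X__X___
X_X____
step 6: _XX____
__XXXX_
_X___X_
_XX__X_
_X_____
X_XX__X
_X_____
step 7: _X__X__
___XXX_
_X___XX
XXX____
___X__X
X_X____
___X___
step 8: __X__X_
X_XX__X
_X_X_XX
_XX__X_
___X__X
__XX___
_XXX___
step 9: X___X_X
X__X___
___X_X_
_X_X_X_
_X_XX__
_X__X__
_X__X__
step 10: XX_XXXX
X__X_X_
___X__X
___X_X_
XX_X_X_
XX__XX_
_X_XX__
step 11: _X_____
_X_X___
__XX_XX
X__X_X_
XX_X_X_
_____X_
_______
step 12: __X____
XX_XX__
XX_X_XX
X__X_X_
XXX__X_
____X_X
_______
step 13: _XXX___
___XXX_
___X_X_
___X_X_
XXXX_X_
XX___XX
_______
step 14: __XX___
_____X_
__XX_XX
_X_X_X_
___X_X_
____XX_
______X
step 15: _______
_____XX
__XX_XX
___X_X_
__XX_XX
____XXX
___XXX_
step 16: ______X
____XXX
__XX___
_______
__XX___
__X____
___X__X
step 17: X___X_X
___XXXX
___XXX_
_______
__XX___
__X____
_______
step 18: X__XX_X
X______
___X__X
__X____
__XX___
__XX___
_______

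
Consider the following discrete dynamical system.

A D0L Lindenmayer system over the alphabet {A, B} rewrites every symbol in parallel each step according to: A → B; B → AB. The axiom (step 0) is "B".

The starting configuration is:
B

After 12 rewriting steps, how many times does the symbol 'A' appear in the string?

144

gen 0: B
gen 1: AB
gen 2: BAB
gen 3: ABBAB
gen 4: BABABBAB
gen 5: ABBABBABABBAB
gen 6: BABABBABABBABBABABBAB
gen 7: ABBABBABABBABBABABBABABBABBABABBAB
gen 8: BABABBABABBABBABABBABABBABBABABBABBABABBABABBABBABABBAB
gen 9: ABBABBABABBABBABABBABABBABBABABBABBABABBABABBABBABABBABABBABBABABBABBABABBABABBABBABABBAB
gen 10: BABABBABABBABBABABBABABBABBABABBABBABABBABABBABBABABBABABB…BABBABABBABABBABBABABBABABBABBABABBABBABABBABABBABBABABBAB  (len 144)
gen 11: ABBABBABABBABBABABBABABBABBABABBABBABABBABABBABBABABBABABB…BABBABABBABABBABBABABBABABBABBABABBABBABABBABABBABBABABBAB  (len 233)
gen 12: BABABBABABBABBABABBABABBABBABABBABBABABBABABBABBABABBABABB…BABBABABBABABBABBABABBABABBABBABABBABBABABBABABBABBABABBAB  (len 377)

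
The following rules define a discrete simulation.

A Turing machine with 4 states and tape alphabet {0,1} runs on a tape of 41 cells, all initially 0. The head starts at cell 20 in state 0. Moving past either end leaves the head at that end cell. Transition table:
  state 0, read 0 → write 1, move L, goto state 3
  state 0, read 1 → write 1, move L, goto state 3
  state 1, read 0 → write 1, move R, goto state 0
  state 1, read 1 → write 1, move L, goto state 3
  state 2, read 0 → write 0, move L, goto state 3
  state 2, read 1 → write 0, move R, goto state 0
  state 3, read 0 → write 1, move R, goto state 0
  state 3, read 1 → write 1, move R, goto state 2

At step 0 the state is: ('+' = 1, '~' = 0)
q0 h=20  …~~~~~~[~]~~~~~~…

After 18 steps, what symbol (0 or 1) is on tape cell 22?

gen 0: q0 h=20  …~~~~~~[~]~~~~~~…
gen 1: q3 h=19  …~~~~~~[~]+~~~~~…
gen 2: q0 h=20  …~~~~~+[+]~~~~~~…
gen 3: q3 h=19  …~~~~~~[+]+~~~~~…
gen 4: q2 h=20  …~~~~~+[+]~~~~~~…
gen 5: q0 h=21  …~~~~+~[~]~~~~~~…
gen 6: q3 h=20  …~~~~~+[~]+~~~~~…
gen 7: q0 h=21  …~~~~++[+]~~~~~~…
gen 8: q3 h=20  …~~~~~+[+]+~~~~~…
gen 9: q2 h=21  …~~~~++[+]~~~~~~…
gen 10: q0 h=22  …~~~++~[~]~~~~~~…
gen 11: q3 h=21  …~~~~++[~]+~~~~~…
gen 12: q0 h=22  …~~~+++[+]~~~~~~…
gen 13: q3 h=21  …~~~~++[+]+~~~~~…
gen 14: q2 h=22  …~~~+++[+]~~~~~~…
gen 15: q0 h=23  …~~+++~[~]~~~~~~…
gen 16: q3 h=22  …~~~+++[~]+~~~~~…
gen 17: q0 h=23  …~~++++[+]~~~~~~…
gen 18: q3 h=22  …~~~+++[+]+~~~~~…

1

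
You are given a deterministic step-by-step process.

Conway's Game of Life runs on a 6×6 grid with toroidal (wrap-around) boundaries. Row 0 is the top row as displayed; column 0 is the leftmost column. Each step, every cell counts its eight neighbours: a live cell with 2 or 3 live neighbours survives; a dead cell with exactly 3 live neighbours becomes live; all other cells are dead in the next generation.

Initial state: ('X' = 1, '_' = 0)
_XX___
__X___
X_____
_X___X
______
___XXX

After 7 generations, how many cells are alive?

step 0: _XX___
__X___
X_____
_X___X
______
___XXX
step 1: _XX_X_
__X___
XX____
X_____
X____X
__XXX_
step 2: _X__X_
X_XX__
XX____
______
XX_XXX
X_X_X_
step 3: X___X_
X_XX_X
XXX___
__X_X_
XXXXX_
__X___
step 4: X_X_X_
__XXX_
X___X_
____X_
____XX
X_X_X_
step 5: __X_X_
__X_X_
____X_
___XX_
____X_
X___X_
step 6: _X__X_
____XX
____XX
___XXX
____X_
____X_
step 7: ___XX_
X__X__
X_____
___X__
______
___XXX

9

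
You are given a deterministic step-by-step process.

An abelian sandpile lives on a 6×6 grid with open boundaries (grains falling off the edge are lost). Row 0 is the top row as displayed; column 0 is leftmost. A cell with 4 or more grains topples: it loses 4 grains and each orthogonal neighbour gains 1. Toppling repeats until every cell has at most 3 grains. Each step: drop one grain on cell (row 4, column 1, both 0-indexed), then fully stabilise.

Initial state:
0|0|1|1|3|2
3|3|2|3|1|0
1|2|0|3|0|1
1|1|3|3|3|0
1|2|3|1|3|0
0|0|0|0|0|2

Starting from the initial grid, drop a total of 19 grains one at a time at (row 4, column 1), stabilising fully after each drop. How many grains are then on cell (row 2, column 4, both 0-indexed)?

2

t=0: 0|0|1|1|3|2
3|3|2|3|1|0
1|2|0|3|0|1
1|1|3|3|3|0
1|2|3|1|3|0
0|0|0|0|0|2
t=1: 0|0|1|1|3|2
3|3|2|3|1|0
1|2|0|3|0|1
1|1|3|3|3|0
1|3|3|1|3|0
0|0|0|0|0|2
t=2: 0|0|1|2|3|2
3|3|3|0|2|0
1|2|2|1|2|1
1|3|1|3|1|1
2|1|2|0|1|1
0|1|1|1|1|2
t=3: 0|0|1|2|3|2
3|3|3|0|2|0
1|2|2|1|2|1
1|3|1|3|1|1
2|2|2|0|1|1
0|1|1|1|1|2
t=4: 0|0|1|2|3|2
3|3|3|0|2|0
1|2|2|1|2|1
1|3|1|3|1|1
2|3|2|0|1|1
0|1|1|1|1|2
t=5: 0|0|1|2|3|2
3|3|3|0|2|0
1|3|2|1|2|1
2|0|2|3|1|1
3|1|3|0|1|1
0|2|1|1|1|2
t=6: 0|0|1|2|3|2
3|3|3|0|2|0
1|3|2|1|2|1
2|0|2|3|1|1
3|2|3|0|1|1
0|2|1|1|1|2
t=7: 0|0|1|2|3|2
3|3|3|0|2|0
1|3|2|1|2|1
2|0|2|3|1|1
3|3|3|0|1|1
0|2|1|1|1|2
t=8: 0|0|1|2|3|2
3|3|3|0|2|0
1|3|2|1|2|1
3|1|3|3|1|1
0|2|0|1|1|1
1|3|2|1|1|2
t=9: 0|0|1|2|3|2
3|3|3|0|2|0
1|3|2|1|2|1
3|1|3|3|1|1
0|3|0|1|1|1
1|3|2|1|1|2
t=10: 0|0|1|2|3|2
3|3|3|0|2|0
1|3|2|1|2|1
3|2|3|3|1|1
1|1|1|1|1|1
2|0|3|1|1|2
t=11: 0|0|1|2|3|2
3|3|3|0|2|0
1|3|2|1|2|1
3|2|3|3|1|1
1|2|1|1|1|1
2|0|3|1|1|2
t=12: 0|0|1|2|3|2
3|3|3|0|2|0
1|3|2|1|2|1
3|2|3|3|1|1
1|3|1|1|1|1
2|0|3|1|1|2
t=13: 0|0|1|2|3|2
3|3|3|0|2|0
1|3|2|1|2|1
3|3|3|3|1|1
2|0|2|1|1|1
2|1|3|1|1|2
t=14: 0|0|1|2|3|2
3|3|3|0|2|0
1|3|2|1|2|1
3|3|3|3|1|1
2|1|2|1|1|1
2|1|3|1|1|2
t=15: 0|0|1|2|3|2
3|3|3|0|2|0
1|3|2|1|2|1
3|3|3|3|1|1
2|2|2|1|1|1
2|1|3|1|1|2
t=16: 0|0|1|2|3|2
3|3|3|0|2|0
1|3|2|1|2|1
3|3|3|3|1|1
2|3|2|1|1|1
2|1|3|1|1|2
t=17: 1|1|2|2|3|2
1|2|1|1|2|0
0|3|1|3|2|1
2|3|3|0|2|1
0|3|1|3|1|1
3|3|0|2|1|2
t=18: 1|1|2|2|3|2
1|3|1|1|2|0
1|0|3|3|2|1
3|2|0|1|2|1
2|2|3|3|1|1
0|1|1|2|1|2
t=19: 1|1|2|2|3|2
1|3|1|1|2|0
1|0|3|3|2|1
3|2|0|1|2|1
2|3|3|3|1|1
0|1|1|2|1|2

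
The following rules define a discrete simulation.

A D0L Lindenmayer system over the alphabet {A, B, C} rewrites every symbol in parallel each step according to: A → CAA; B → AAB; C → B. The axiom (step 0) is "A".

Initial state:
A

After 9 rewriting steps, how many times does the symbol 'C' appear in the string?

1054

step 0: A
step 1: CAA
step 2: BCAACAA
step 3: AABBCAACAABCAACAA
step 4: CAACAAAABAABBCAACAABCAACAAAABBCAACAABCAACAA
step 5: BCAACAABCAACAACAACAAAABCAACAAAABAABBCAACAABCAACAAAABBCAACAABCAACAACAACAAAABAABBCAACAABCAACAAAABBCAACAABCAACAA
step 6: AABBCAACAABCAACAAAABBCAACAABCAACAABCAACAABCAACAACAACAAAABB…BBCAACAABCAACAACAACAAAABAABBCAACAABCAACAAAABBCAACAABCAACAA  (len 275)
step 7: CAACAAAABAABBCAACAABCAACAAAABBCAACAABCAACAACAACAAAABAABBCA…BBCAACAABCAACAACAACAAAABAABBCAACAABCAACAAAABBCAACAABCAACAA  (len 693)
step 8: BCAACAABCAACAACAACAAAABCAACAAAABAABBCAACAABCAACAAAABBCAACA…BBCAACAABCAACAACAACAAAABAABBCAACAABCAACAAAABBCAACAABCAACAA  (len 1747)
step 9: AABBCAACAABCAACAAAABBCAACAABCAACAABCAACAABCAACAACAACAAAABB…BBCAACAABCAACAACAACAAAABAABBCAACAABCAACAAAABBCAACAABCAACAA  (len 4405)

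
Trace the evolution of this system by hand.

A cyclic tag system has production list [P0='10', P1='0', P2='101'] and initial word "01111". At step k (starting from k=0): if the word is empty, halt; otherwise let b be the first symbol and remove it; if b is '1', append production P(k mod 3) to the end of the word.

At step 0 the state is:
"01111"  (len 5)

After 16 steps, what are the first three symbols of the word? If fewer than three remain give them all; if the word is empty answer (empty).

[0] "01111"  (len 5)
[1] "1111"  (len 4)
[2] "1110"  (len 4)
[3] "110101"  (len 6)
[4] "1010110"  (len 7)
[5] "0101100"  (len 7)
[6] "101100"  (len 6)
[7] "0110010"  (len 7)
[8] "110010"  (len 6)
[9] "10010101"  (len 8)
[10] "001010110"  (len 9)
[11] "01010110"  (len 8)
[12] "1010110"  (len 7)
[13] "01011010"  (len 8)
[14] "1011010"  (len 7)
[15] "011010101"  (len 9)
[16] "11010101"  (len 8)

110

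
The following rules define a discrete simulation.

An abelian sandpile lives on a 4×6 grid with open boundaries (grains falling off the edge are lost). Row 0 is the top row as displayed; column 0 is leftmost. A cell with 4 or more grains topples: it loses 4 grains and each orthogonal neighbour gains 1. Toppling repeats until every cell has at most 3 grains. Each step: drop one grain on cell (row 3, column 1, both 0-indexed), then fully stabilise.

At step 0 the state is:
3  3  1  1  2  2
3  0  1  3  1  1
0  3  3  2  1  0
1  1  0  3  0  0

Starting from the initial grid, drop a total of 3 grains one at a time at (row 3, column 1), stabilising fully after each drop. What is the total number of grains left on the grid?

37

k=0  3  3  1  1  2  2
3  0  1  3  1  1
0  3  3  2  1  0
1  1  0  3  0  0
k=1  3  3  1  1  2  2
3  0  1  3  1  1
0  3  3  2  1  0
1  2  0  3  0  0
k=2  3  3  1  1  2  2
3  0  1  3  1  1
0  3  3  2  1  0
1  3  0  3  0  0
k=3  3  3  1  1  2  2
3  1  2  3  1  1
1  1  0  3  1  0
2  1  2  3  0  0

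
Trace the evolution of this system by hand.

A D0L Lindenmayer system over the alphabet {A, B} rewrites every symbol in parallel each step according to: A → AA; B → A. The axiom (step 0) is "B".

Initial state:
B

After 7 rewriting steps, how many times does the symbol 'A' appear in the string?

64

step 0: B
step 1: A
step 2: AA
step 3: AAAA
step 4: AAAAAAAA
step 5: AAAAAAAAAAAAAAAA
step 6: AAAAAAAAAAAAAAAAAAAAAAAAAAAAAAAA
step 7: AAAAAAAAAAAAAAAAAAAAAAAAAAAAAAAAAAAAAAAAAAAAAAAAAAAAAAAAAAAAAAAA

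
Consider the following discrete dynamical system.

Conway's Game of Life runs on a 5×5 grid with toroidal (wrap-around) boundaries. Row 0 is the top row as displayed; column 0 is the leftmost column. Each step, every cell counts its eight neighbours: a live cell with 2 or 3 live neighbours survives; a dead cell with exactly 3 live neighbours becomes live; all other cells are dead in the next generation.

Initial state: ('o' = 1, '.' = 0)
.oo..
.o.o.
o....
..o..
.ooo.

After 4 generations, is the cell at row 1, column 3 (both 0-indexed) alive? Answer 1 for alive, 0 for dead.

1

step 0: .oo..
.o.o.
o....
..o..
.ooo.
step 1: o....
oo...
.oo..
..oo.
...o.
step 2: oo..o
o.o..
o..o.
.o.o.
..ooo
step 3: .....
..oo.
o..o.
oo...
.....
step 4: .....
..ooo
o..o.
oo..o
.....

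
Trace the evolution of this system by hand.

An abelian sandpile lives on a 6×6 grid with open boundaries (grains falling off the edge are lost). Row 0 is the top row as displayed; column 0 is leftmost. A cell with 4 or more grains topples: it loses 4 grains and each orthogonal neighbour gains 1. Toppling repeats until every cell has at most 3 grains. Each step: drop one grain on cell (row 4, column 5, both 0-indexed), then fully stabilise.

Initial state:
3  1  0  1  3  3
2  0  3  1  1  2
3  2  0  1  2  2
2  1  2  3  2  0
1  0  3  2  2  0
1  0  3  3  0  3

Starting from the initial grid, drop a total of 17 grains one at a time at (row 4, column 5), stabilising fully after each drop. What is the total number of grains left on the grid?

0) 3  1  0  1  3  3
2  0  3  1  1  2
3  2  0  1  2  2
2  1  2  3  2  0
1  0  3  2  2  0
1  0  3  3  0  3
1) 3  1  0  1  3  3
2  0  3  1  1  2
3  2  0  1  2  2
2  1  2  3  2  0
1  0  3  2  2  1
1  0  3  3  0  3
2) 3  1  0  1  3  3
2  0  3  1  1  2
3  2  0  1  2  2
2  1  2  3  2  0
1  0  3  2  2  2
1  0  3  3  0  3
3) 3  1  0  1  3  3
2  0  3  1  1  2
3  2  0  1  2  2
2  1  2  3  2  0
1  0  3  2  2  3
1  0  3  3  0  3
4) 3  1  0  1  3  3
2  0  3  1  1  2
3  2  0  1  2  2
2  1  2  3  2  1
1  0  3  2  3  1
1  0  3  3  1  0
5) 3  1  0  1  3  3
2  0  3  1  1  2
3  2  0  1  2  2
2  1  2  3  2  1
1  0  3  2  3  2
1  0  3  3  1  0
6) 3  1  0  1  3  3
2  0  3  1  1  2
3  2  0  1  2  2
2  1  2  3  2  1
1  0  3  2  3  3
1  0  3  3  1  0
7) 3  1  0  1  3  3
2  0  3  1  1  2
3  2  0  1  2  2
2  1  2  3  3  2
1  0  3  3  0  1
1  0  3  3  2  1
8) 3  1  0  1  3  3
2  0  3  1  1  2
3  2  0  1  2  2
2  1  2  3  3  2
1  0  3  3  0  2
1  0  3  3  2  1
9) 3  1  0  1  3  3
2  0  3  1  1  2
3  2  0  1  2  2
2  1  2  3  3  2
1  0  3  3  0  3
1  0  3  3  2  1
10) 3  1  0  1  3  3
2  0  3  1  1  2
3  2  0  1  2  2
2  1  2  3  3  3
1  0  3  3  1  0
1  0  3  3  2  2
11) 3  1  0  1  3  3
2  0  3  1  1  2
3  2  0  1  2  2
2  1  2  3  3  3
1  0  3  3  1  1
1  0  3  3  2  2
12) 3  1  0  1  3  3
2  0  3  1  1  2
3  2  0  1  2  2
2  1  2  3  3  3
1  0  3  3  1  2
1  0  3  3  2  2
13) 3  1  0  1  3  3
2  0  3  1  1  2
3  2  0  1  2  2
2  1  2  3  3  3
1  0  3  3  1  3
1  0  3  3  2  2
14) 3  1  0  1  3  3
2  0  3  1  1  2
3  2  1  2  3  3
2  2  0  2  2  1
1  1  2  3  1  3
1  1  1  2  1  0
15) 3  1  0  1  3  3
2  0  3  1  1  2
3  2  1  2  3  3
2  2  0  2  2  2
1  1  2  3  2  0
1  1  1  2  1  1
16) 3  1  0  1  3  3
2  0  3  1  1  2
3  2  1  2  3  3
2  2  0  2  2  2
1  1  2  3  2  1
1  1  1  2  1  1
17) 3  1  0  1  3  3
2  0  3  1  1  2
3  2  1  2  3  3
2  2  0  2  2  2
1  1  2  3  2  2
1  1  1  2  1  1

62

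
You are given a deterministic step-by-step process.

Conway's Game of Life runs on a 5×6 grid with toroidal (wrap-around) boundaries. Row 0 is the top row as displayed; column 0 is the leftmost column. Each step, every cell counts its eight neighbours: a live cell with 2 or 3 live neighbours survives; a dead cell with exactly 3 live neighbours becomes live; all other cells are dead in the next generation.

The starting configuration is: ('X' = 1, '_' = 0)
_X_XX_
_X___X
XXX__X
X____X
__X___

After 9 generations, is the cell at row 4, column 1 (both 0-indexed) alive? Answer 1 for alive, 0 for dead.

0) _X_XX_
_X___X
XXX__X
X____X
__X___
1) XX_XX_
___X_X
__X_X_
__X__X
XXXXXX
2) ______
XX___X
__X_XX
______
______
3) X_____
XX__XX
_X__XX
______
______
4) XX____
_X__X_
_X__X_
______
______
5) XX____
_XX__X
______
______
______
6) XXX___
_XX___
______
______
______
7) X_X___
X_X___
______
______
_X____
8) X_X___
______
______
______
_X____
9) _X____
______
______
______
_X____

1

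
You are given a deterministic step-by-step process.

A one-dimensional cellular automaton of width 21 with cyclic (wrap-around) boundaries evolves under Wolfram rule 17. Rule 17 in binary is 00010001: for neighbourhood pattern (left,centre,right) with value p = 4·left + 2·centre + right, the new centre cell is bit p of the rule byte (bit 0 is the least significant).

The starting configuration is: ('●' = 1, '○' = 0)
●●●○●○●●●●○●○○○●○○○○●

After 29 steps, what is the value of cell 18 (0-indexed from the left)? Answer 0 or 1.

0) ●●●○●○●●●●○●○○○●○○○○●
1) ○○○○○○○○○○○○●●○○●●●○○
2) ●●●●●●●●●●●○○○●○○○○●●
3) ○○○○○○○○○○○●●○○●●●○○○
4) ●●●●●●●●●●○○○●○○○○●●●
5) ○○○○○○○○○○●●○○●●●○○○○
6) ●●●●●●●●●○○○●○○○○●●●●
7) ○○○○○○○○○●●○○●●●○○○○○
8) ●●●●●●●●○○○●○○○○●●●●●
9) ○○○○○○○○●●○○●●●○○○○○○
10) ●●●●●●●○○○●○○○○●●●●●●
11) ○○○○○○○●●○○●●●○○○○○○○
12) ●●●●●●○○○●○○○○●●●●●●●
13) ○○○○○○●●○○●●●○○○○○○○○
14) ●●●●●○○○●○○○○●●●●●●●●
15) ○○○○○●●○○●●●○○○○○○○○○
16) ●●●●○○○●○○○○●●●●●●●●●
17) ○○○○●●○○●●●○○○○○○○○○○
18) ●●●○○○●○○○○●●●●●●●●●●
19) ○○○●●○○●●●○○○○○○○○○○○
20) ●●○○○●○○○○●●●●●●●●●●●
21) ○○●●○○●●●○○○○○○○○○○○○
22) ●○○○●○○○○●●●●●●●●●●●●
23) ○●●○○●●●○○○○○○○○○○○○○
24) ○○○●○○○○●●●●●●●●●●●●●
25) ●●○○●●●○○○○○○○○○○○○○○
26) ○○●○○○○●●●●●●●●●●●●●○
27) ●○○●●●○○○○○○○○○○○○○○●
28) ○●○○○○●●●●●●●●●●●●●○○
29) ○○●●●○○○○○○○○○○○○○○●●

0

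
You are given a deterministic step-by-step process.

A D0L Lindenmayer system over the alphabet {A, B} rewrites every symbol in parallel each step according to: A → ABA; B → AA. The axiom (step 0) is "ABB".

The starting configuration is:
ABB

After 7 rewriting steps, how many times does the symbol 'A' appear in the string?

2208

step 0: ABB
step 1: ABAAAAA
step 2: ABAAAABAABAABAABAABA
step 3: ABAAAABAABAABAABAAAABAABAAAABAABAAAABAABAAAABAABAAAABA
step 4: ABAAAABAABAABAABAAAABAABAAAABAABAAAABAABAAAABAABAABAABAAAA…ABAABAABAAAABAABAAAABAABAABAABAAAABAABAAAABAABAABAABAAAABA  (len 148)
step 5: ABAAAABAABAABAABAAAABAABAAAABAABAAAABAABAAAABAABAABAABAAAA…AAAABAABAABAABAAAABAABAAAABAABAAAABAABAAAABAABAABAABAAAABA  (len 404)
step 6: ABAAAABAABAABAABAAAABAABAAAABAABAAAABAABAAAABAABAABAABAAAA…AAAABAABAABAABAAAABAABAAAABAABAAAABAABAAAABAABAABAABAAAABA  (len 1104)
step 7: ABAAAABAABAABAABAAAABAABAAAABAABAAAABAABAAAABAABAABAABAAAA…AAAABAABAABAABAAAABAABAAAABAABAAAABAABAAAABAABAABAABAAAABA  (len 3016)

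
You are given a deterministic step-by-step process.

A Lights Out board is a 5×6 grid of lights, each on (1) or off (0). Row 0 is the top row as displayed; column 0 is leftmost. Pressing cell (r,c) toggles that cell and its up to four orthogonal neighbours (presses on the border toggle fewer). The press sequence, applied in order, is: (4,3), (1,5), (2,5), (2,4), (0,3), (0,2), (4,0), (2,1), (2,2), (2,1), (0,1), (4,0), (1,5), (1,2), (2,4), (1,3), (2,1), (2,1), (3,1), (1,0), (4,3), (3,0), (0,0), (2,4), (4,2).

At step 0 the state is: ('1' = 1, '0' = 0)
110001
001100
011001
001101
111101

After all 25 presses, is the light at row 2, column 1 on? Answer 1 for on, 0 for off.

1

[0] 110001
001100
011001
001101
111101
[1] 110001
001100
011001
001001
110011
[2] 110000
001111
011000
001001
110011
[3] 110000
001110
011011
001000
110011
[4] 110000
001100
011100
001010
110011
[5] 111110
001000
011100
001010
110011
[6] 100010
000000
011100
001010
110011
[7] 100010
000000
011100
101010
000011
[8] 100010
010000
100100
111010
000011
[9] 100010
011000
111000
110010
000011
[10] 100010
001000
000000
100010
000011
[11] 011010
011000
000000
100010
000011
[12] 011010
011000
000000
000010
110011
[13] 011011
011011
000001
000010
110011
[14] 010011
000111
001001
000010
110011
[15] 010011
000101
001110
000000
110011
[16] 010111
001011
001010
000000
110011
[17] 010111
011011
110010
010000
110011
[18] 010111
001011
001010
000000
110011
[19] 010111
001011
011010
111000
100011
[20] 110111
111011
111010
111000
100011
[21] 110111
111011
111010
111100
101101
[22] 110111
111011
011010
001100
001101
[23] 000111
011011
011010
001100
001101
[24] 000111
011001
011101
001110
001101
[25] 000111
011001
011101
000110
010001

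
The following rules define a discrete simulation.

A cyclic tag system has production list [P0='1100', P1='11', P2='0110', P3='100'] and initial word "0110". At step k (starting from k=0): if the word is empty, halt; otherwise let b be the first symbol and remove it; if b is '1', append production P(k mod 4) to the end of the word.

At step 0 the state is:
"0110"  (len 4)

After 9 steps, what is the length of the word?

14

k=0  "0110"  (len 4)
k=1  "110"  (len 3)
k=2  "1011"  (len 4)
k=3  "0110110"  (len 7)
k=4  "110110"  (len 6)
k=5  "101101100"  (len 9)
k=6  "0110110011"  (len 10)
k=7  "110110011"  (len 9)
k=8  "10110011100"  (len 11)
k=9  "01100111001100"  (len 14)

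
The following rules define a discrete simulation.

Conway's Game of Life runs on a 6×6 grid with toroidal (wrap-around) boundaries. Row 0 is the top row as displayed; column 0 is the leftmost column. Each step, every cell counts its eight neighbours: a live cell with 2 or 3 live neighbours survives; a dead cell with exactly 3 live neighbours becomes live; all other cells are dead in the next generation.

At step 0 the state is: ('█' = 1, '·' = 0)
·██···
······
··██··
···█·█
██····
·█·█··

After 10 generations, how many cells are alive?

[0] ·██···
······
··██··
···█·█
██····
·█·█··
[1] ·██···
·█·█··
··███·
██·██·
██··█·
······
[2] ·██···
·█··█·
█····█
█·····
█████·
█·█···
[3] █·██··
·██··█
██···█
··███·
█·██··
█····█
[4] ··███·
···███
·····█
····█·
█·█···
█···██
[5] █·█···
··█··█
···█·█
·····█
██·██·
█·█·█·
[6] █·█···
██████
█····█
··██·█
█████·
█·█·█·
[7] ······
··███·
······
······
█·····
█···█·
[8] ····██
···█··
···█··
······
·····█
·····█
[9] ····██
···█··
······
······
······
█····█
[10] █···██
····█·
······
······
······
█···██

7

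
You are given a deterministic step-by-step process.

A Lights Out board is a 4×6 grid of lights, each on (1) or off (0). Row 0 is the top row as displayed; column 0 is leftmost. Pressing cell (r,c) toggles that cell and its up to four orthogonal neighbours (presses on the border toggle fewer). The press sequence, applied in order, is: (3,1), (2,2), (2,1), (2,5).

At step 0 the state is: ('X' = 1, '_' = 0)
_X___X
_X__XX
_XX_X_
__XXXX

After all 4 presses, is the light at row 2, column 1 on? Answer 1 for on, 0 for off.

gen 0: _X___X
_X__XX
_XX_X_
__XXXX
gen 1: _X___X
_X__XX
__X_X_
XX_XXX
gen 2: _X___X
_XX_XX
_X_XX_
XXXXXX
gen 3: _X___X
__X_XX
X_XXX_
X_XXXX
gen 4: _X___X
__X_X_
X_XX_X
X_XXX_

0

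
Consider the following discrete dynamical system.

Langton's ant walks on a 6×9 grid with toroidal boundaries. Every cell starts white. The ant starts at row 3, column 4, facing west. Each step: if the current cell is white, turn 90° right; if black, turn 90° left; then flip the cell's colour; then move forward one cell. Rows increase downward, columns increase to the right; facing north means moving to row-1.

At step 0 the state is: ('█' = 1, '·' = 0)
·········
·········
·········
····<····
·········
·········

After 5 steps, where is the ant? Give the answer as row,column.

[0] ·········
·········
·········
····<····
·········
·········
[1] ·········
·········
····^····
····█····
·········
·········
[2] ·········
·········
····█>···
····█····
·········
·········
[3] ·········
·········
····██···
····█v···
·········
·········
[4] ·········
·········
····██···
····<█···
·········
·········
[5] ·········
·········
····██···
·····█···
····v····
·········

4,4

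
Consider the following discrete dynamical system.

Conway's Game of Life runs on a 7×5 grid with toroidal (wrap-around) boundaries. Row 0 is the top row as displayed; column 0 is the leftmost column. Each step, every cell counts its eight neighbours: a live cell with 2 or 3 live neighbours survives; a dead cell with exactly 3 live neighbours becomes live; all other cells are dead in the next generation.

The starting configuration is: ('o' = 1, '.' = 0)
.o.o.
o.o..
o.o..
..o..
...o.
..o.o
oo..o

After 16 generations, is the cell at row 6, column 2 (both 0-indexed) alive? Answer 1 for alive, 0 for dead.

1

[0] .o.o.
o.o..
o.o..
..o..
...o.
..o.o
oo..o
[1] ...o.
o.ooo
..oo.
.ooo.
..oo.
.oo.o
.o..o
[2] .o...
.o...
o....
.o..o
o...o
.o..o
.o..o
[3] .oo..
oo...
oo...
.o..o
.o.oo
.o.oo
.oo..
[4] .....
.....
..o.o
.o.oo
.o...
.o..o
.....
[5] .....
.....
o.o.o
.o.oo
.o.oo
o....
.....
[6] .....
.....
ooo.o
.o...
.o.o.
o...o
.....
[7] .....
oo...
ooo..
...oo
.oo.o
o...o
.....
[8] .....
o.o..
..oo.
....o
.oo..
oo.oo
.....
[9] .....
.ooo.
.oooo
.o...
.oo..
oo.oo
o...o
[10] ooooo
oo..o
....o
.....
...oo
...o.
.o.o.
[11] .....
.....
....o
...oo
...oo
...o.
.o...
[12] .....
.....
...oo
o....
..o..
..ooo
.....
[13] .....
.....
....o
...oo
.oo.o
..oo.
...o.
[14] .....
.....
...oo
..o.o
oo..o
.o..o
..oo.
[15] .....
.....
...oo
.oo..
.oo.o
.o..o
..oo.
[16] .....
.....
..oo.
.o..o
.....
.o..o
..oo.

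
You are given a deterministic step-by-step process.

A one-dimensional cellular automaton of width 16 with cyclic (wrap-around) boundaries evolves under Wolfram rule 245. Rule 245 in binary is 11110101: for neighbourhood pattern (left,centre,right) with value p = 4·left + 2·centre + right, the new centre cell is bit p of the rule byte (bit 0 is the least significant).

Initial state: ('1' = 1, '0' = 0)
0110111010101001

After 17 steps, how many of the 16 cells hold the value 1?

13

t=0: 0110111010101001
t=1: 1011011111111101
t=2: 1101101111111110
t=3: 0110110111111111
t=4: 1011011011111111
t=5: 1101101101111111
t=6: 1110110110111111
t=7: 1111011011011111
t=8: 1111101101101111
t=9: 1111110110110111
t=10: 1111111011011011
t=11: 1111111101101101
t=12: 1111111110110110
t=13: 0111111111011011
t=14: 1011111111101101
t=15: 1101111111110110
t=16: 0110111111111011
t=17: 1011011111111101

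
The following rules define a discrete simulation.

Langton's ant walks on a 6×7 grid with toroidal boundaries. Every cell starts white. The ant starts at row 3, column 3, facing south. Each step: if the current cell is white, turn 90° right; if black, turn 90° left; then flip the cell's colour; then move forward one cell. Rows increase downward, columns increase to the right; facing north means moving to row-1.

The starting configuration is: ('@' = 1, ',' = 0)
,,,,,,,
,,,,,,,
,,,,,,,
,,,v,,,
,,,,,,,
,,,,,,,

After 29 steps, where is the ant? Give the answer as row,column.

t=0: ,,,,,,,
,,,,,,,
,,,,,,,
,,,v,,,
,,,,,,,
,,,,,,,
t=1: ,,,,,,,
,,,,,,,
,,,,,,,
,,<@,,,
,,,,,,,
,,,,,,,
t=2: ,,,,,,,
,,,,,,,
,,^,,,,
,,@@,,,
,,,,,,,
,,,,,,,
t=3: ,,,,,,,
,,,,,,,
,,@>,,,
,,@@,,,
,,,,,,,
,,,,,,,
t=4: ,,,,,,,
,,,,,,,
,,@@,,,
,,@v,,,
,,,,,,,
,,,,,,,
t=5: ,,,,,,,
,,,,,,,
,,@@,,,
,,@,>,,
,,,,,,,
,,,,,,,
t=6: ,,,,,,,
,,,,,,,
,,@@,,,
,,@,@,,
,,,,v,,
,,,,,,,
t=7: ,,,,,,,
,,,,,,,
,,@@,,,
,,@,@,,
,,,<@,,
,,,,,,,
t=8: ,,,,,,,
,,,,,,,
,,@@,,,
,,@^@,,
,,,@@,,
,,,,,,,
t=9: ,,,,,,,
,,,,,,,
,,@@,,,
,,@@>,,
,,,@@,,
,,,,,,,
t=10: ,,,,,,,
,,,,,,,
,,@@^,,
,,@@,,,
,,,@@,,
,,,,,,,
t=11: ,,,,,,,
,,,,,,,
,,@@@>,
,,@@,,,
,,,@@,,
,,,,,,,
t=12: ,,,,,,,
,,,,,,,
,,@@@@,
,,@@,v,
,,,@@,,
,,,,,,,
t=13: ,,,,,,,
,,,,,,,
,,@@@@,
,,@@<@,
,,,@@,,
,,,,,,,
t=14: ,,,,,,,
,,,,,,,
,,@@^@,
,,@@@@,
,,,@@,,
,,,,,,,
t=15: ,,,,,,,
,,,,,,,
,,@<,@,
,,@@@@,
,,,@@,,
,,,,,,,
t=16: ,,,,,,,
,,,,,,,
,,@,,@,
,,@v@@,
,,,@@,,
,,,,,,,
t=17: ,,,,,,,
,,,,,,,
,,@,,@,
,,@,>@,
,,,@@,,
,,,,,,,
t=18: ,,,,,,,
,,,,,,,
,,@,^@,
,,@,,@,
,,,@@,,
,,,,,,,
t=19: ,,,,,,,
,,,,,,,
,,@,@>,
,,@,,@,
,,,@@,,
,,,,,,,
t=20: ,,,,,,,
,,,,,^,
,,@,@,,
,,@,,@,
,,,@@,,
,,,,,,,
t=21: ,,,,,,,
,,,,,@>
,,@,@,,
,,@,,@,
,,,@@,,
,,,,,,,
t=22: ,,,,,,,
,,,,,@@
,,@,@,v
,,@,,@,
,,,@@,,
,,,,,,,
t=23: ,,,,,,,
,,,,,@@
,,@,@<@
,,@,,@,
,,,@@,,
,,,,,,,
t=24: ,,,,,,,
,,,,,^@
,,@,@@@
,,@,,@,
,,,@@,,
,,,,,,,
t=25: ,,,,,,,
,,,,<,@
,,@,@@@
,,@,,@,
,,,@@,,
,,,,,,,
t=26: ,,,,^,,
,,,,@,@
,,@,@@@
,,@,,@,
,,,@@,,
,,,,,,,
t=27: ,,,,@>,
,,,,@,@
,,@,@@@
,,@,,@,
,,,@@,,
,,,,,,,
t=28: ,,,,@@,
,,,,@v@
,,@,@@@
,,@,,@,
,,,@@,,
,,,,,,,
t=29: ,,,,@@,
,,,,<@@
,,@,@@@
,,@,,@,
,,,@@,,
,,,,,,,

1,4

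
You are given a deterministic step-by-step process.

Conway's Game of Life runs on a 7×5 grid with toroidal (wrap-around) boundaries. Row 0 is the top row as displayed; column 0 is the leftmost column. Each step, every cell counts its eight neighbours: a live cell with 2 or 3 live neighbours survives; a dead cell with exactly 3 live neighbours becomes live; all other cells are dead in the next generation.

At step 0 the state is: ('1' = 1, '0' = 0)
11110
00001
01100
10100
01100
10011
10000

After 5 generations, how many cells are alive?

t=0: 11110
00001
01100
10100
01100
10011
10000
t=1: 11110
00001
11110
10010
00100
10111
00000
t=2: 11111
00000
11110
10010
10100
01111
00000
t=3: 11111
00000
11110
10010
10000
11111
00000
t=4: 11111
00000
11110
10010
00000
11111
00000
t=5: 11111
00000
11110
10010
00000
11111
00000

16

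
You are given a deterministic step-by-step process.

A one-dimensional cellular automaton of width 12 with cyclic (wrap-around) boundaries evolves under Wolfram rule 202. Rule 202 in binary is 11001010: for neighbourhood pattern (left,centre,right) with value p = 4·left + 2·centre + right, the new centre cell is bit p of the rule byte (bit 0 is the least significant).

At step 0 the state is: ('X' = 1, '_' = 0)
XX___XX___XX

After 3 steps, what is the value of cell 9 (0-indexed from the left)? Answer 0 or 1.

step 0: XX___XX___XX
step 1: XX__XXX__XXX
step 2: XX_XXXX_XXXX
step 3: XX_XXXX_XXXX

1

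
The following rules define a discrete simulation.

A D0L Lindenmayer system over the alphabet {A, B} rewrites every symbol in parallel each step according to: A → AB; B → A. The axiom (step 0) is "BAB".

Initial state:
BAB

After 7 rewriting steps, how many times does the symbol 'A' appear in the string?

47

[0] BAB
[1] AABA
[2] ABABAAB
[3] ABAABAABABA
[4] ABAABABAABABAABAAB
[5] ABAABABAABAABABAABAABABAABABA
[6] ABAABABAABAABABAABABAABAABABAABABAABAABABAABAAB
[7] ABAABABAABAABABAABABAABAABABAABAABABAABABAABAABABAABAABABAABABAABAABABAABABA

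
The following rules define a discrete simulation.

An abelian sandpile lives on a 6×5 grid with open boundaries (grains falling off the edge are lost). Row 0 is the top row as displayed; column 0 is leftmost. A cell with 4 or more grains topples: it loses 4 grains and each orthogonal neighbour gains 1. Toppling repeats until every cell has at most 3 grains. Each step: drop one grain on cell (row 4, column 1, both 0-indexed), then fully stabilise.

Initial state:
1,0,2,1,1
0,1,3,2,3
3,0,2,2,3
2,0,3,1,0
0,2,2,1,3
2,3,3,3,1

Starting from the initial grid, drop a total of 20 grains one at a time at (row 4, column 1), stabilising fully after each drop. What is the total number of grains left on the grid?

[0] 1,0,2,1,1
0,1,3,2,3
3,0,2,2,3
2,0,3,1,0
0,2,2,1,3
2,3,3,3,1
[1] 1,0,2,1,1
0,1,3,2,3
3,0,2,2,3
2,0,3,1,0
0,3,2,1,3
2,3,3,3,1
[2] 1,0,2,1,1
0,1,3,2,3
3,0,3,2,3
2,2,0,2,0
1,2,1,3,3
3,1,2,0,2
[3] 1,0,2,1,1
0,1,3,2,3
3,0,3,2,3
2,2,0,2,0
1,3,1,3,3
3,1,2,0,2
[4] 1,0,2,1,1
0,1,3,2,3
3,0,3,2,3
2,3,0,2,0
2,0,2,3,3
3,2,2,0,2
[5] 1,0,2,1,1
0,1,3,2,3
3,0,3,2,3
2,3,0,2,0
2,1,2,3,3
3,2,2,0,2
[6] 1,0,2,1,1
0,1,3,2,3
3,0,3,2,3
2,3,0,2,0
2,2,2,3,3
3,2,2,0,2
[7] 1,0,2,1,1
0,1,3,2,3
3,0,3,2,3
2,3,0,2,0
2,3,2,3,3
3,2,2,0,2
[8] 1,0,2,1,1
0,1,3,2,3
3,1,3,2,3
3,0,1,2,0
3,1,3,3,3
3,3,2,0,2
[9] 1,0,2,1,1
0,1,3,2,3
3,1,3,2,3
3,0,1,2,0
3,2,3,3,3
3,3,2,0,2
[10] 1,0,2,1,1
0,1,3,2,3
3,1,3,2,3
3,0,1,2,0
3,3,3,3,3
3,3,2,0,2
[11] 1,0,2,1,1
1,1,3,2,3
0,2,3,2,3
1,2,2,3,1
2,3,2,1,0
1,2,0,2,3
[12] 1,0,2,1,1
1,1,3,2,3
0,2,3,2,3
1,3,2,3,1
3,0,3,1,0
1,3,0,2,3
[13] 1,0,2,1,1
1,1,3,2,3
0,2,3,2,3
1,3,2,3,1
3,1,3,1,0
1,3,0,2,3
[14] 1,0,2,1,1
1,1,3,2,3
0,2,3,2,3
1,3,2,3,1
3,2,3,1,0
1,3,0,2,3
[15] 1,0,2,1,1
1,1,3,2,3
0,2,3,2,3
1,3,2,3,1
3,3,3,1,0
1,3,0,2,3
[16] 1,0,3,2,2
1,3,1,1,1
1,0,3,2,1
3,3,2,1,3
1,0,2,3,0
3,1,2,2,3
[17] 1,0,3,2,2
1,3,1,1,1
1,0,3,2,1
3,3,2,1,3
1,1,2,3,0
3,1,2,2,3
[18] 1,0,3,2,2
1,3,1,1,1
1,0,3,2,1
3,3,2,1,3
1,2,2,3,0
3,1,2,2,3
[19] 1,0,3,2,2
1,3,1,1,1
1,0,3,2,1
3,3,2,1,3
1,3,2,3,0
3,1,2,2,3
[20] 1,0,3,2,2
1,3,1,1,1
2,1,3,2,1
0,1,3,1,3
3,1,3,3,0
3,2,2,2,3

54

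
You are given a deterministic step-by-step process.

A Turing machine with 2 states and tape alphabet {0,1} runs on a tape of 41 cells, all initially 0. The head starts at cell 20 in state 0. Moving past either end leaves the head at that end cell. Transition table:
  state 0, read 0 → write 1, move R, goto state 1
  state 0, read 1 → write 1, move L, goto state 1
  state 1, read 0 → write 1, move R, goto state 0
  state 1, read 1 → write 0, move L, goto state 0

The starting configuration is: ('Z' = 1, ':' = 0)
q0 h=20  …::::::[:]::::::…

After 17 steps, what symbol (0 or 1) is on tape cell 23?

1

0) q0 h=20  …::::::[:]::::::…
1) q1 h=21  …:::::Z[:]::::::…
2) q0 h=22  …::::ZZ[:]::::::…
3) q1 h=23  …:::ZZZ[:]::::::…
4) q0 h=24  …::ZZZZ[:]::::::…
5) q1 h=25  …:ZZZZZ[:]::::::…
6) q0 h=26  …ZZZZZZ[:]::::::…
7) q1 h=27  …ZZZZZZ[:]::::::…
8) q0 h=28  …ZZZZZZ[:]::::::…
9) q1 h=29  …ZZZZZZ[:]::::::…
10) q0 h=30  …ZZZZZZ[:]::::::…
11) q1 h=31  …ZZZZZZ[:]::::::…
12) q0 h=32  …ZZZZZZ[:]::::::…
13) q1 h=33  …ZZZZZZ[:]::::::…
14) q0 h=34  …ZZZZZZ[:]::::::|
15) q1 h=35  …ZZZZZZ[:]:::::|
16) q0 h=36  …ZZZZZZ[:]::::|
17) q1 h=37  …ZZZZZZ[:]:::|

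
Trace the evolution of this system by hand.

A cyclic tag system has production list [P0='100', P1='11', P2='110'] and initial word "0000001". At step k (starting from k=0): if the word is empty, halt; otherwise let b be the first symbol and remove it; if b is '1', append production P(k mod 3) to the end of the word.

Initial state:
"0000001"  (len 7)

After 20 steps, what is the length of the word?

11

k=0  "0000001"  (len 7)
k=1  "000001"  (len 6)
k=2  "00001"  (len 5)
k=3  "0001"  (len 4)
k=4  "001"  (len 3)
k=5  "01"  (len 2)
k=6  "1"  (len 1)
k=7  "100"  (len 3)
k=8  "0011"  (len 4)
k=9  "011"  (len 3)
k=10  "11"  (len 2)
k=11  "111"  (len 3)
k=12  "11110"  (len 5)
k=13  "1110100"  (len 7)
k=14  "11010011"  (len 8)
k=15  "1010011110"  (len 10)
k=16  "010011110100"  (len 12)
k=17  "10011110100"  (len 11)
k=18  "0011110100110"  (len 13)
k=19  "011110100110"  (len 12)
k=20  "11110100110"  (len 11)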